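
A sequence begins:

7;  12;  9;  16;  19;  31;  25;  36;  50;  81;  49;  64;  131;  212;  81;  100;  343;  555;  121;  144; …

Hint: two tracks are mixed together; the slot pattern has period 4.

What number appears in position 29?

6155

Positions follow the repeating pattern AABB; grouping by letter gives 2 tracks.
Subsequence A: 7, 12, 19, 31, 50, 81, 131, 212, 343, 555 (a Fibonacci-like recurrence a_n = a_{n-1} + a_{n-2}).
Subsequence B: 9, 16, 25, 36, 49, 64, 81, 100, 121, 144 (consecutive squares n² from n = 3).
Term 29 comes from subsequence A (its 15th entry): 6155.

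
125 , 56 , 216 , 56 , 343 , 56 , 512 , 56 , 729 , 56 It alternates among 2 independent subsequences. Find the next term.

1000

Taking every 2nd term gives 2 separate tracks.
Stream A: 125, 216, 343, 512, 729 — consecutive cubes n³ from n = 5.
Stream B: 56, 56, 56, 56, 56 — the constant sequence 56.
The 11th slot belongs to stream A; its 6th term is 1000.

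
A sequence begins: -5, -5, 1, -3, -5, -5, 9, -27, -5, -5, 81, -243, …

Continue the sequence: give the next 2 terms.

-5, -5

Reading positions in blocks of 4 reveals the pattern AABB — 2 tracks woven together.
Subsequence A: -5, -5, -5, -5, -5, -5 (constant -5).
Subsequence B: 1, -3, 9, -27, 81, -243 (geometric, ×-3 each step).
Term 13 comes from subsequence A (its 7th entry): -5.
Position 14 falls in subsequence A as its term 8, giving -5.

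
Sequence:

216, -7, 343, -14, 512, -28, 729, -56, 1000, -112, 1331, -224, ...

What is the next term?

Positions 1, 3, 5, … form one subsequence and positions 2, 4, 6, … form another.
Subsequence A: 216, 343, 512, 729, 1000, 1331. The cubes 6³, 7³, 8³, ….
Subsequence B: -7, -14, -28, -56, -112, -224. A geometric progression (common ratio 2).
The 13th slot belongs to subsequence A; its 7th term is 1728.

1728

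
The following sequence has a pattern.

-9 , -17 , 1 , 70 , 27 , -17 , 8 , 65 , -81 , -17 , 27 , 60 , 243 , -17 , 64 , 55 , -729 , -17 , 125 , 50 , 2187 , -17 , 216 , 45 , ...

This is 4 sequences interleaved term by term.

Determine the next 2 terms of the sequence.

-6561, -17

The terms cycle through 4 interleaved subsequences.
Subsequence A: -9, 27, -81, 243, -729, 2187. Multiplying by -3 each time.
Subsequence B: -17, -17, -17, -17, -17, -17. Always -17.
Subsequence C: 1, 8, 27, 64, 125, 216. Perfect cubes starting at 1³.
Subsequence D: 70, 65, 60, 55, 50, 45. Subtracting 5 each time.
Position 25 → subsequence A, term 7 = -6561.
Position 26 → subsequence B, term 7 = -17.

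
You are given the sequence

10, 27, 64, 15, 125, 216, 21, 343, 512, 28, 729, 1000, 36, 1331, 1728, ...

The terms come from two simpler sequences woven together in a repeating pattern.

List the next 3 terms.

Positions follow the repeating pattern ABB; grouping by letter gives 2 tracks.
Subsequence A is 10, 15, 21, 28, 36, which is triangular numbers n(n+1)/2 for n = 4, 5, ….
Subsequence B is 27, 64, 125, 216, 343, 512, 729, 1000, 1331, 1728, which is perfect cubes starting at 3³.
Position 16 → subsequence A, term 6 = 45.
Position 17 → subsequence B, term 11 = 2197.
The 18th slot belongs to subsequence B; its 12th term is 2744.

45, 2197, 2744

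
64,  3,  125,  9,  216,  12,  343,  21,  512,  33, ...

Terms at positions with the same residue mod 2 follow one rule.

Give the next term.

Odd-indexed and even-indexed terms follow separate rules.
Track A = 64, 125, 216, 343, 512: the cubes 4³, 5³, 6³, ….
Track B = 3, 9, 12, 21, 33: each term equals the sum of the previous two.
Position 11 falls in track A as its term 6, giving 729.

729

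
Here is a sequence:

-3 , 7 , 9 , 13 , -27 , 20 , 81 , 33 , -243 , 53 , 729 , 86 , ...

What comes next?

Split by position mod 2 into 2 tracks.
Track A: -3, 9, -27, 81, -243, 729. Geometric, ×-3 each step.
Track B: 7, 13, 20, 33, 53, 86. Fibonacci-style (each term is the sum of the two before it).
The 13th slot belongs to track A; its 7th term is -2187.

-2187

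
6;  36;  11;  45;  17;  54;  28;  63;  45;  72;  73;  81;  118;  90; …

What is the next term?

Taking every 2nd term gives 2 separate tracks.
Stream A: 6, 11, 17, 28, 45, 73, 118 (a Fibonacci-like recurrence a_n = a_{n-1} + a_{n-2}).
Stream B: 36, 45, 54, 63, 72, 81, 90 (linear: a_n = 27 + 9·n).
Position 15 falls in stream A as its term 8, giving 191.

191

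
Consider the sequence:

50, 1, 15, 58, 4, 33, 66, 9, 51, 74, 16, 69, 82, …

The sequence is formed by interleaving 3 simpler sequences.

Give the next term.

Split by position mod 3 into 3 tracks.
Stream A: 50, 58, 66, 74, 82. Arithmetic with common difference +8.
Stream B: 1, 4, 9, 16. Consecutive squares n² from n = 1.
Stream C: 15, 33, 51, 69. Adding 18 each time.
Term 14 comes from stream B (its 5th entry): 25.

25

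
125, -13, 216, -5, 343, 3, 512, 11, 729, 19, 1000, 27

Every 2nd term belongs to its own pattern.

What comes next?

Split by position mod 2 into 2 tracks.
Track A: 125, 216, 343, 512, 729, 1000. The cubes 5³, 6³, 7³, ….
Track B: -13, -5, 3, 11, 19, 27. Adding 8 each time.
The 13th slot belongs to track A; its 7th term is 1331.

1331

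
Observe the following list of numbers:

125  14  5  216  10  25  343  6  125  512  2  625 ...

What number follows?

Taking every 3rd term gives 3 separate tracks.
Track A: 125, 216, 343, 512. Consecutive cubes n³ from n = 5.
Track B: 14, 10, 6, 2. Arithmetic with common difference −4.
Track C: 5, 25, 125, 625. Powers 5^1, 5^2, 5^3, ….
Term 13 comes from track A (its 5th entry): 729.

729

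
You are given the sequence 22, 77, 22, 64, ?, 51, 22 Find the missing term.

22

Positions 1, 3, 5, … form one subsequence and positions 2, 4, 6, … form another.
Stream A: 22, 22, ?, 22. Always 22.
Stream B: 77, 64, 51. Subtracting 13 each time.
So the missing entry in stream A is 22.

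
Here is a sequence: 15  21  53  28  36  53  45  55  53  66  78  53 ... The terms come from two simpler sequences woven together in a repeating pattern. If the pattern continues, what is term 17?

136

Positions follow the repeating pattern AAB; grouping by letter gives 2 tracks.
Subsequence A is 15, 21, 28, 36, 45, 55, 66, 78, which is triangular numbers n(n+1)/2 for n = 5, 6, ….
Subsequence B is 53, 53, 53, 53, which is the constant sequence 53.
The 17th slot belongs to subsequence A; its 12th term is 136.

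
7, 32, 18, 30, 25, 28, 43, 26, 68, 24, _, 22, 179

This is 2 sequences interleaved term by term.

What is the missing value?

The terms cycle through 2 interleaved subsequences.
Stream A: 7, 18, 25, 43, 68, ?, 179. Fibonacci-style (each term is the sum of the two before it).
Stream B: 32, 30, 28, 26, 24, 22. Arithmetic, step −2.
So the missing entry in stream A is 111.

111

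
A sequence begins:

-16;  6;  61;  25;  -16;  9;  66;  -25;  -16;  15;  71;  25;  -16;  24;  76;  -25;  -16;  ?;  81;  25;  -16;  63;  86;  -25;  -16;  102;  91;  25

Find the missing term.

39

The terms cycle through 4 interleaved subsequences.
Track A is -16, -16, -16, -16, -16, -16, -16, which is constant -16.
Track B is 6, 9, 15, 24, ?, 63, 102, which is each term equals the sum of the previous two.
Track C is 61, 66, 71, 76, 81, 86, 91, which is arithmetic, step +5.
Track D is 25, -25, 25, -25, 25, -25, 25, which is oscillating between 25 and -25.
The gap is track B's term 5; the rule gives 39.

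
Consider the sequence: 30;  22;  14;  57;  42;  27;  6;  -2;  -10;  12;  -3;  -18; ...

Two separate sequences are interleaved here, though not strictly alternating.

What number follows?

Positions follow the repeating pattern AAABBB; grouping by letter gives 2 tracks.
Track A is 30, 22, 14, 6, -2, -10, which is arithmetic, step −8.
Track B is 57, 42, 27, 12, -3, -18, which is arithmetic, step −15.
Term 13 comes from track A (its 7th entry): -18.

-18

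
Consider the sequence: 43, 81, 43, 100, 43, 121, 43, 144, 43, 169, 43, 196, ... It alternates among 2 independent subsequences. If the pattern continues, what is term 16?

Split by position mod 2 into 2 tracks.
Track A: 43, 43, 43, 43, 43, 43 (always 43).
Track B: 81, 100, 121, 144, 169, 196 (perfect squares starting at 9²).
Term 16 comes from track B (its 8th entry): 256.

256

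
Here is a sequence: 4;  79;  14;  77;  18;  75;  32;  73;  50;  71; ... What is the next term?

82

Split by position mod 2 into 2 tracks.
Track A = 4, 14, 18, 32, 50: Fibonacci-style (each term is the sum of the two before it).
Track B = 79, 77, 75, 73, 71: arithmetic, step −2.
Position 11 falls in track A as its term 6, giving 82.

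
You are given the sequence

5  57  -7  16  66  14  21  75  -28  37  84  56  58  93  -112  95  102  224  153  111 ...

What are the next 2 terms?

Taking every 3rd term gives 3 separate tracks.
Stream A: 5, 16, 21, 37, 58, 95, 153. Fibonacci-style (each term is the sum of the two before it).
Stream B: 57, 66, 75, 84, 93, 102, 111. Linear: a_n = 48 + 9·n.
Stream C: -7, 14, -28, 56, -112, 224. A geometric progression (common ratio -2).
Position 21 falls in stream C as its term 7, giving -448.
Position 22 falls in stream A as its term 8, giving 248.

-448, 248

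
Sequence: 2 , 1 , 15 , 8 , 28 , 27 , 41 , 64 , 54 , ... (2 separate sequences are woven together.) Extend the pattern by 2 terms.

Split by position mod 2 into 2 tracks.
Subsequence A: 2, 15, 28, 41, 54. Linear: a_n = -11 + 13·n.
Subsequence B: 1, 8, 27, 64. Consecutive cubes n³ from n = 1.
The 10th slot belongs to subsequence B; its 5th term is 125.
Term 11 comes from subsequence A (its 6th entry): 67.

125, 67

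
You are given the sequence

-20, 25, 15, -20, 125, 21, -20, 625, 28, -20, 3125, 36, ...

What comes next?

Split by position mod 3 into 3 tracks.
Track A = -20, -20, -20, -20: always -20.
Track B = 25, 125, 625, 3125: powers 5^2, 5^3, 5^4, ….
Track C = 15, 21, 28, 36: triangular numbers starting at T_5.
Position 13 falls in track A as its term 5, giving -20.

-20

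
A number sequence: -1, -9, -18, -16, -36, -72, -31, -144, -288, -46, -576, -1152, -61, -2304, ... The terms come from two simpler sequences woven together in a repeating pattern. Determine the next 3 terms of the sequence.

-4608, -76, -9216

Reading positions in blocks of 3 reveals the pattern ABB — 2 tracks woven together.
Track A: -1, -16, -31, -46, -61. Arithmetic, step −15.
Track B: -9, -18, -36, -72, -144, -288, -576, -1152, -2304. Multiplying by 2 each time.
The 15th slot belongs to track B; its 10th term is -4608.
Term 16 comes from track A (its 6th entry): -76.
The 17th slot belongs to track B; its 11th term is -9216.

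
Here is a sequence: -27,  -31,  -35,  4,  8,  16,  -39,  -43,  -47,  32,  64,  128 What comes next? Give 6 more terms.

The slot pattern repeats as AAABBB (period 6), so there are 2 interleaved tracks.
Track A: -27, -31, -35, -39, -43, -47 (arithmetic with common difference −4).
Track B: 4, 8, 16, 32, 64, 128 (powers of 2).
Position 13 → track A, term 7 = -51.
Position 14 falls in track A as its term 8, giving -55.
Position 15 → track A, term 9 = -59.
The 16th slot belongs to track B; its 7th term is 256.
Position 17 falls in track B as its term 8, giving 512.
Position 18 → track B, term 9 = 1024.

-51, -55, -59, 256, 512, 1024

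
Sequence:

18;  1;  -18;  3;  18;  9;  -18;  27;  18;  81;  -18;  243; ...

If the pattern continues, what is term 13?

The terms cycle through 2 interleaved subsequences.
Track A: 18, -18, 18, -18, 18, -18 — oscillating between 18 and -18.
Track B: 1, 3, 9, 27, 81, 243 — powers 3^0, 3^1, 3^2, ….
Position 13 falls in track A as its term 7, giving 18.

18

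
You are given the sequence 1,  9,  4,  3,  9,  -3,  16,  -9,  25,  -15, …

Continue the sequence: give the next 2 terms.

36, -21

Taking every 2nd term gives 2 separate tracks.
Subsequence A = 1, 4, 9, 16, 25: perfect squares starting at 1².
Subsequence B = 9, 3, -3, -9, -15: arithmetic with common difference −6.
Position 11 falls in subsequence A as its term 6, giving 36.
The 12th slot belongs to subsequence B; its 6th term is -21.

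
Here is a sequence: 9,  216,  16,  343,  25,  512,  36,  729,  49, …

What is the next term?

The terms cycle through 2 interleaved subsequences.
Track A: 9, 16, 25, 36, 49 — perfect squares starting at 3².
Track B: 216, 343, 512, 729 — perfect cubes starting at 6³.
Position 10 → track B, term 5 = 1000.

1000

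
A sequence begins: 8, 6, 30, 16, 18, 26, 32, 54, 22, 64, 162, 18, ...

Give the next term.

128

Split by position mod 3 into 3 tracks.
Stream A = 8, 16, 32, 64: successive powers of 2.
Stream B = 6, 18, 54, 162: geometric with ratio 3.
Stream C = 30, 26, 22, 18: arithmetic, step −4.
Term 13 comes from stream A (its 5th entry): 128.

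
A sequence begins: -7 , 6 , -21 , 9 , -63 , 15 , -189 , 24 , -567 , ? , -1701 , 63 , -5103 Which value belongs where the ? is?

Taking every 2nd term gives 2 separate tracks.
Subsequence A: -7, -21, -63, -189, -567, -1701, -5103 — multiplying by 3 each time.
Subsequence B: 6, 9, 15, 24, ?, 63 — each term equals the sum of the previous two.
So the missing entry in subsequence B is 39.

39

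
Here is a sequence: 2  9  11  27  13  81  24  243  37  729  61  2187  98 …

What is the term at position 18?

Split by position mod 2 into 2 tracks.
Track A: 2, 11, 13, 24, 37, 61, 98 — a Fibonacci-like recurrence a_n = a_{n-1} + a_{n-2}.
Track B: 9, 27, 81, 243, 729, 2187 — powers of 3.
Position 18 falls in track B as its term 9, giving 59049.

59049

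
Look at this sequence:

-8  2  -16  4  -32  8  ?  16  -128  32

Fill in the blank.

Odd-indexed and even-indexed terms follow separate rules.
Stream A = -8, -16, -32, ?, -128: multiplying by 2 each time.
Stream B = 2, 4, 8, 16, 32: powers of 2.
So the missing entry in stream A is -64.

-64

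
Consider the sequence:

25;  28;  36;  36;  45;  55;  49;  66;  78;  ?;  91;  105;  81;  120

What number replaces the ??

Positions follow the repeating pattern ABB; grouping by letter gives 2 tracks.
Track A = 25, 36, 49, ?, 81: perfect squares starting at 5².
Track B = 28, 36, 45, 55, 66, 78, 91, 105, 120: triangular numbers starting at T_7.
Track A's pattern makes the blank 64.

64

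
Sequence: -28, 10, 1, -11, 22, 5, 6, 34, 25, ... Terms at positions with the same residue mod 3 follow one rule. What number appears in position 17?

Split by position mod 3 into 3 tracks.
Track A: -28, -11, 6 (linear: a_n = -45 + 17·n).
Track B: 10, 22, 34 (arithmetic, step +12).
Track C: 1, 5, 25 (powers 5^0, 5^1, 5^2, …).
Position 17 falls in track B as its term 6, giving 70.

70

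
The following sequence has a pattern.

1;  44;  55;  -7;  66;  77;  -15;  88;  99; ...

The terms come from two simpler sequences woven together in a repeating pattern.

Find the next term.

Reading positions in blocks of 3 reveals the pattern ABB — 2 tracks woven together.
Stream A: 1, -7, -15 — arithmetic, step −8.
Stream B: 44, 55, 66, 77, 88, 99 — arithmetic with common difference +11.
Position 10 falls in stream A as its term 4, giving -23.

-23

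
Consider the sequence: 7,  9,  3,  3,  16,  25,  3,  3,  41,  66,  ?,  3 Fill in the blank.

3

Positions follow the repeating pattern AABB; grouping by letter gives 2 tracks.
Subsequence A is 7, 9, 16, 25, 41, 66, which is Fibonacci-style (each term is the sum of the two before it).
Subsequence B is 3, 3, 3, 3, ?, 3, which is the constant sequence 3.
So the missing entry in subsequence B is 3.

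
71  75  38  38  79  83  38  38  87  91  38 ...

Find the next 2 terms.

Reading positions in blocks of 4 reveals the pattern AABB — 2 tracks woven together.
Stream A: 71, 75, 79, 83, 87, 91. Arithmetic with common difference +4.
Stream B: 38, 38, 38, 38, 38. The constant sequence 38.
The 12th slot belongs to stream B; its 6th term is 38.
Position 13 → stream A, term 7 = 95.

38, 95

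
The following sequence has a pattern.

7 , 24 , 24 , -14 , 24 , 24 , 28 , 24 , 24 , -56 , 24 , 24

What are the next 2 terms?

The slot pattern repeats as ABB (period 3), so there are 2 interleaved tracks.
Subsequence A: 7, -14, 28, -56 (multiplying by -2 each time).
Subsequence B: 24, 24, 24, 24, 24, 24, 24, 24 (the constant sequence 24).
Term 13 comes from subsequence A (its 5th entry): 112.
Term 14 comes from subsequence B (its 9th entry): 24.

112, 24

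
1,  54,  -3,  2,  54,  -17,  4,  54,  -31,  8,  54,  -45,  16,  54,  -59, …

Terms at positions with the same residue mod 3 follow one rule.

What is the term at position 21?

-87

Split by position mod 3: positions 1, 4, 7, … form one track, and each other residue class forms its own.
Track A = 1, 2, 4, 8, 16: powers 2^0, 2^1, 2^2, ….
Track B = 54, 54, 54, 54, 54: the constant sequence 54.
Track C = -3, -17, -31, -45, -59: arithmetic with common difference −14.
Term 21 comes from track C (its 7th entry): -87.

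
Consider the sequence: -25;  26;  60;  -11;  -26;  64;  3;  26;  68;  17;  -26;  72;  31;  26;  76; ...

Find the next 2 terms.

45, -26

Split by position mod 3 into 3 tracks.
Track A: -25, -11, 3, 17, 31 — arithmetic, step +14.
Track B: 26, -26, 26, -26, 26 — oscillating between 26 and -26.
Track C: 60, 64, 68, 72, 76 — adding 4 each time.
Term 16 comes from track A (its 6th entry): 45.
Term 17 comes from track B (its 6th entry): -26.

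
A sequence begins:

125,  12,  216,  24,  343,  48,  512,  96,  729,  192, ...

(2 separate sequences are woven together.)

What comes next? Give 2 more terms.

1000, 384

Split by position mod 2 into 2 tracks.
Subsequence A: 125, 216, 343, 512, 729 — the cubes 5³, 6³, 7³, ….
Subsequence B: 12, 24, 48, 96, 192 — multiplying by 2 each time.
The 11th slot belongs to subsequence A; its 6th term is 1000.
Term 12 comes from subsequence B (its 6th entry): 384.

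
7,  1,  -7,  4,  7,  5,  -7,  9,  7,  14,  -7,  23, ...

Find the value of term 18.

97

The terms cycle through 2 interleaved subsequences.
Stream A is 7, -7, 7, -7, 7, -7, which is alternating ±7.
Stream B is 1, 4, 5, 9, 14, 23, which is each term equals the sum of the previous two.
The 18th slot belongs to stream B; its 9th term is 97.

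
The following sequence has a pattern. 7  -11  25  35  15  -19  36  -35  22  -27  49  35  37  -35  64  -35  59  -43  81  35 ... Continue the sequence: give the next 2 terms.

Read the sequence 4 terms at a time; column i is its own pattern.
Stream A: 7, 15, 22, 37, 59 (Fibonacci-style (each term is the sum of the two before it)).
Stream B: -11, -19, -27, -35, -43 (subtracting 8 each time).
Stream C: 25, 36, 49, 64, 81 (the squares 5², 6², 7², …).
Stream D: 35, -35, 35, -35, 35 (alternating ±35).
Term 21 comes from stream A (its 6th entry): 96.
Position 22 → stream B, term 6 = -51.

96, -51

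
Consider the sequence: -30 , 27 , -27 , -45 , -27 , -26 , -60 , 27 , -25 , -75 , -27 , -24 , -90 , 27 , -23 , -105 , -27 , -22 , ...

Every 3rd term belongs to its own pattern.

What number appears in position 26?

27

Split by position mod 3: positions 1, 4, 7, … form one track, and each other residue class forms its own.
Stream A = -30, -45, -60, -75, -90, -105: linear: a_n = -15 − 15·n.
Stream B = 27, -27, 27, -27, 27, -27: alternating ±27.
Stream C = -27, -26, -25, -24, -23, -22: arithmetic, step +1.
Term 26 comes from stream B (its 9th entry): 27.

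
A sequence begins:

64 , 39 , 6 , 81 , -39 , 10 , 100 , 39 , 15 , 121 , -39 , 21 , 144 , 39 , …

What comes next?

Split by position mod 3 into 3 tracks.
Subsequence A: 64, 81, 100, 121, 144 — perfect squares starting at 8².
Subsequence B: 39, -39, 39, -39, 39 — oscillating between 39 and -39.
Subsequence C: 6, 10, 15, 21 — triangular numbers starting at T_3.
Position 15 falls in subsequence C as its term 5, giving 28.

28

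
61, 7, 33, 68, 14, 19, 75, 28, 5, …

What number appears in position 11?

56

Split by position mod 3 into 3 tracks.
Stream A = 61, 68, 75: linear: a_n = 54 + 7·n.
Stream B = 7, 14, 28: multiplying by 2 each time.
Stream C = 33, 19, 5: linear: a_n = 47 − 14·n.
Position 11 falls in stream B as its term 4, giving 56.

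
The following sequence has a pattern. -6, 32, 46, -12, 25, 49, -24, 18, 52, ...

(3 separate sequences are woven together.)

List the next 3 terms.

-48, 11, 55

Taking every 3rd term gives 3 separate tracks.
Stream A: -6, -12, -24 — geometric with ratio 2.
Stream B: 32, 25, 18 — subtracting 7 each time.
Stream C: 46, 49, 52 — arithmetic, step +3.
The 10th slot belongs to stream A; its 4th term is -48.
Term 11 comes from stream B (its 4th entry): 11.
Position 12 falls in stream C as its term 4, giving 55.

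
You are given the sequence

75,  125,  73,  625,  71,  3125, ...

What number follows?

69

Odd-indexed and even-indexed terms follow separate rules.
Track A: 75, 73, 71 (arithmetic, step −2).
Track B: 125, 625, 3125 (powers of 5).
Position 7 falls in track A as its term 4, giving 69.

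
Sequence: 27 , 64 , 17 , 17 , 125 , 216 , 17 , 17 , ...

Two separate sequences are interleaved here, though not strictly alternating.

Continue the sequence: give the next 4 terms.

343, 512, 17, 17

Positions follow the repeating pattern AABB; grouping by letter gives 2 tracks.
Subsequence A: 27, 64, 125, 216. The cubes 3³, 4³, 5³, ….
Subsequence B: 17, 17, 17, 17. Constant 17.
Position 9 → subsequence A, term 5 = 343.
Position 10 → subsequence A, term 6 = 512.
Position 11 → subsequence B, term 5 = 17.
Position 12 falls in subsequence B as its term 6, giving 17.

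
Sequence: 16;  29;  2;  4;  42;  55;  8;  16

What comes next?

Reading positions in blocks of 4 reveals the pattern AABB — 2 tracks woven together.
Track A = 16, 29, 42, 55: arithmetic with common difference +13.
Track B = 2, 4, 8, 16: successive powers of 2.
Position 9 → track A, term 5 = 68.

68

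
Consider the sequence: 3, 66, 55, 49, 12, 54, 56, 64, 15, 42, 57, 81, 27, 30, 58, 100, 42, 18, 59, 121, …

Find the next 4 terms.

69, 6, 60, 144

The terms cycle through 4 interleaved subsequences.
Track A = 3, 12, 15, 27, 42: a Fibonacci-like recurrence a_n = a_{n-1} + a_{n-2}.
Track B = 66, 54, 42, 30, 18: arithmetic with common difference −12.
Track C = 55, 56, 57, 58, 59: adding 1 each time.
Track D = 49, 64, 81, 100, 121: perfect squares starting at 7².
Position 21 → track A, term 6 = 69.
The 22nd slot belongs to track B; its 6th term is 6.
Term 23 comes from track C (its 6th entry): 60.
Position 24 → track D, term 6 = 144.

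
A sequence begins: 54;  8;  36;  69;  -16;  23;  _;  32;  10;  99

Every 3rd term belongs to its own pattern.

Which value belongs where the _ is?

84

Split by position mod 3 into 3 tracks.
Track A: 54, 69, ?, 99 (arithmetic, step +15).
Track B: 8, -16, 32 (a geometric progression (common ratio -2)).
Track C: 36, 23, 10 (subtracting 13 each time).
Track A's pattern makes the blank 84.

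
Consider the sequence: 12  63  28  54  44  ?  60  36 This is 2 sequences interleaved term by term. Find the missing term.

45

The terms cycle through 2 interleaved subsequences.
Track A: 12, 28, 44, 60. Arithmetic, step +16.
Track B: 63, 54, ?, 36. Arithmetic with common difference −9.
Track B's pattern makes the blank 45.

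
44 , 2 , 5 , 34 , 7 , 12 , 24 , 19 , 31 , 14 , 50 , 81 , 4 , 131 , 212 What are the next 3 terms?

Reading positions in blocks of 3 reveals the pattern ABB — 2 tracks woven together.
Subsequence A: 44, 34, 24, 14, 4 — linear: a_n = 54 − 10·n.
Subsequence B: 2, 5, 7, 12, 19, 31, 50, 81, 131, 212 — Fibonacci-style (each term is the sum of the two before it).
Term 16 comes from subsequence A (its 6th entry): -6.
Position 17 → subsequence B, term 11 = 343.
Term 18 comes from subsequence B (its 12th entry): 555.

-6, 343, 555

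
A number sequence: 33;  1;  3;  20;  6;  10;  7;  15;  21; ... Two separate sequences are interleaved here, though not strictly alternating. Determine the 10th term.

The slot pattern repeats as ABB (period 3), so there are 2 interleaved tracks.
Stream A: 33, 20, 7 (arithmetic, step −13).
Stream B: 1, 3, 6, 10, 15, 21 (the triangular numbers T_1, T_2, …).
Position 10 falls in stream A as its term 4, giving -6.

-6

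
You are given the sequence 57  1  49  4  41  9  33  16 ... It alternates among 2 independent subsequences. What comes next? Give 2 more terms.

The terms cycle through 2 interleaved subsequences.
Stream A = 57, 49, 41, 33: subtracting 8 each time.
Stream B = 1, 4, 9, 16: the squares 1², 2², 3², ….
Position 9 → stream A, term 5 = 25.
Position 10 falls in stream B as its term 5, giving 25.

25, 25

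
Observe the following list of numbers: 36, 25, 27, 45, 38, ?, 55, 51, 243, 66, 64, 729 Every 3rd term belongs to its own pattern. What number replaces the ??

81

Read the sequence 3 terms at a time; column i is its own pattern.
Track A: 36, 45, 55, 66. Triangular numbers n(n+1)/2 for n = 8, 9, ….
Track B: 25, 38, 51, 64. Arithmetic with common difference +13.
Track C: 27, ?, 243, 729. Powers of 3.
Track C's pattern makes the blank 81.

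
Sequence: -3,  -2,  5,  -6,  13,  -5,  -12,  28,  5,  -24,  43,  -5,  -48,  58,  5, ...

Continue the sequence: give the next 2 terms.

-96, 73

Split by position mod 3: positions 1, 4, 7, … form one track, and each other residue class forms its own.
Track A is -3, -6, -12, -24, -48, which is geometric with ratio 2.
Track B is -2, 13, 28, 43, 58, which is linear: a_n = -17 + 15·n.
Track C is 5, -5, 5, -5, 5, which is alternating ±5.
Term 16 comes from track A (its 6th entry): -96.
The 17th slot belongs to track B; its 6th term is 73.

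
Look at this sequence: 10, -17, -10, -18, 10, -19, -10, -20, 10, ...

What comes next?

-21

The terms cycle through 2 interleaved subsequences.
Track A is 10, -10, 10, -10, 10, which is oscillating between 10 and -10.
Track B is -17, -18, -19, -20, which is arithmetic, step −1.
The 10th slot belongs to track B; its 5th term is -21.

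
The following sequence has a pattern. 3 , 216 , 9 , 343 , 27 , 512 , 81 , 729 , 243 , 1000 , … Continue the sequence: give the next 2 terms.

Odd-indexed and even-indexed terms follow separate rules.
Stream A = 3, 9, 27, 81, 243: powers 3^1, 3^2, 3^3, ….
Stream B = 216, 343, 512, 729, 1000: perfect cubes starting at 6³.
The 11th slot belongs to stream A; its 6th term is 729.
Position 12 → stream B, term 6 = 1331.

729, 1331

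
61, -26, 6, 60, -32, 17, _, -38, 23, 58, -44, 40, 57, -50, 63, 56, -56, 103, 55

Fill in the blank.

59

Split by position mod 3 into 3 tracks.
Track A: 61, 60, ?, 58, 57, 56, 55. Arithmetic, step −1.
Track B: -26, -32, -38, -44, -50, -56. Arithmetic, step −6.
Track C: 6, 17, 23, 40, 63, 103. Fibonacci-style (each term is the sum of the two before it).
So the missing entry in track A is 59.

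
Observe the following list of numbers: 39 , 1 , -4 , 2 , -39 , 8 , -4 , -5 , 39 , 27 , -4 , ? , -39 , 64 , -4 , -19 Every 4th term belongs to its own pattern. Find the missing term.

Read the sequence 4 terms at a time; column i is its own pattern.
Track A: 39, -39, 39, -39. Oscillating between 39 and -39.
Track B: 1, 8, 27, 64. Consecutive cubes n³ from n = 1.
Track C: -4, -4, -4, -4. Always -4.
Track D: 2, -5, ?, -19. Arithmetic with common difference −7.
So the missing entry in track D is -12.

-12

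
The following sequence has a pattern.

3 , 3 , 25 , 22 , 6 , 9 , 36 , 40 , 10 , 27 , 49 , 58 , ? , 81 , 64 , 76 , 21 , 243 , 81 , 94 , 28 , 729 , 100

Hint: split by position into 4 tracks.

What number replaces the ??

Read the sequence 4 terms at a time; column i is its own pattern.
Track A is 3, 6, 10, ?, 21, 28, which is triangular numbers starting at T_2.
Track B is 3, 9, 27, 81, 243, 729, which is successive powers of 3.
Track C is 25, 36, 49, 64, 81, 100, which is perfect squares starting at 5².
Track D is 22, 40, 58, 76, 94, which is linear: a_n = 4 + 18·n.
The gap is track A's term 4; the rule gives 15.

15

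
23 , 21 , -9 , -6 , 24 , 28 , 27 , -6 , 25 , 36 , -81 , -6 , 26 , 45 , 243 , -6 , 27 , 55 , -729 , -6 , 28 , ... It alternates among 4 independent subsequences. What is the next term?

Read the sequence 4 terms at a time; column i is its own pattern.
Stream A is 23, 24, 25, 26, 27, 28, which is arithmetic, step +1.
Stream B is 21, 28, 36, 45, 55, which is triangular numbers n(n+1)/2 for n = 6, 7, ….
Stream C is -9, 27, -81, 243, -729, which is a geometric progression (common ratio -3).
Stream D is -6, -6, -6, -6, -6, which is always -6.
Position 22 falls in stream B as its term 6, giving 66.

66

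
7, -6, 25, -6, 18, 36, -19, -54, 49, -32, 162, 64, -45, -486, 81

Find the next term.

-58

Split by position mod 3 into 3 tracks.
Track A: 7, -6, -19, -32, -45 (linear: a_n = 20 − 13·n).
Track B: -6, 18, -54, 162, -486 (geometric, ×-3 each step).
Track C: 25, 36, 49, 64, 81 (consecutive squares n² from n = 5).
Term 16 comes from track A (its 6th entry): -58.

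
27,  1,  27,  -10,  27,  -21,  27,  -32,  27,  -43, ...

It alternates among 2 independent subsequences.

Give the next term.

Positions 1, 3, 5, … form one subsequence and positions 2, 4, 6, … form another.
Track A: 27, 27, 27, 27, 27 — always 27.
Track B: 1, -10, -21, -32, -43 — arithmetic with common difference −11.
The 11th slot belongs to track A; its 6th term is 27.

27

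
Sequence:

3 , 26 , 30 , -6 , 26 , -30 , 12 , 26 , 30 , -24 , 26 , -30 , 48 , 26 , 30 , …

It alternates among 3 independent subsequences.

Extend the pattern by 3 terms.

-96, 26, -30

Read the sequence 3 terms at a time; column i is its own pattern.
Stream A: 3, -6, 12, -24, 48 (multiplying by -2 each time).
Stream B: 26, 26, 26, 26, 26 (constant 26).
Stream C: 30, -30, 30, -30, 30 (the oscillation 30·(−1)^(n+1)).
Term 16 comes from stream A (its 6th entry): -96.
The 17th slot belongs to stream B; its 6th term is 26.
The 18th slot belongs to stream C; its 6th term is -30.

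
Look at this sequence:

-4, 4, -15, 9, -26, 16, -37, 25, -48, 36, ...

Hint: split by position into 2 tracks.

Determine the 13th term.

-70

Odd-indexed and even-indexed terms follow separate rules.
Subsequence A = -4, -15, -26, -37, -48: arithmetic with common difference −11.
Subsequence B = 4, 9, 16, 25, 36: perfect squares starting at 2².
The 13th slot belongs to subsequence A; its 7th term is -70.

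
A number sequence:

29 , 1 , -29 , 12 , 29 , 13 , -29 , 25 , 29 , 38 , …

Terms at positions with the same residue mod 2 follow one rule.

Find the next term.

Positions 1, 3, 5, … form one subsequence and positions 2, 4, 6, … form another.
Track A: 29, -29, 29, -29, 29. The oscillation 29·(−1)^(n+1).
Track B: 1, 12, 13, 25, 38. Fibonacci-style (each term is the sum of the two before it).
Term 11 comes from track A (its 6th entry): -29.

-29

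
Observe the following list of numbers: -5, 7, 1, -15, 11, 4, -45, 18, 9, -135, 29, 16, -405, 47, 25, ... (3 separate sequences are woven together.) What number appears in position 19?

Taking every 3rd term gives 3 separate tracks.
Subsequence A = -5, -15, -45, -135, -405: geometric, ×3 each step.
Subsequence B = 7, 11, 18, 29, 47: Fibonacci-style (each term is the sum of the two before it).
Subsequence C = 1, 4, 9, 16, 25: consecutive squares n² from n = 1.
The 19th slot belongs to subsequence A; its 7th term is -3645.

-3645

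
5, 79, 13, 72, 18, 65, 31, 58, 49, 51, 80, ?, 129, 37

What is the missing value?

Odd-indexed and even-indexed terms follow separate rules.
Track A: 5, 13, 18, 31, 49, 80, 129 — each term equals the sum of the previous two.
Track B: 79, 72, 65, 58, 51, ?, 37 — arithmetic, step −7.
So the missing entry in track B is 44.

44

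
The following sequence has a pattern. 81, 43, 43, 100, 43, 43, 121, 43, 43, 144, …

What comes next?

43

Reading positions in blocks of 3 reveals the pattern ABB — 2 tracks woven together.
Stream A: 81, 100, 121, 144 (the squares 9², 10², 11², …).
Stream B: 43, 43, 43, 43, 43, 43 (constant 43).
Position 11 falls in stream B as its term 7, giving 43.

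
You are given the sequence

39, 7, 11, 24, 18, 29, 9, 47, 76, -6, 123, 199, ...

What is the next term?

-21

Positions follow the repeating pattern ABB; grouping by letter gives 2 tracks.
Subsequence A = 39, 24, 9, -6: linear: a_n = 54 − 15·n.
Subsequence B = 7, 11, 18, 29, 47, 76, 123, 199: each term equals the sum of the previous two.
Position 13 falls in subsequence A as its term 5, giving -21.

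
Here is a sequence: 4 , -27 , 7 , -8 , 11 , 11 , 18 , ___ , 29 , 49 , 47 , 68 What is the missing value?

30

Positions 1, 3, 5, … form one subsequence and positions 2, 4, 6, … form another.
Stream A = 4, 7, 11, 18, 29, 47: a Fibonacci-like recurrence a_n = a_{n-1} + a_{n-2}.
Stream B = -27, -8, 11, ?, 49, 68: arithmetic with common difference +19.
So the missing entry in stream B is 30.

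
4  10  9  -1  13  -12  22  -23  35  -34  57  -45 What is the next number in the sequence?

92

Split by position mod 2 into 2 tracks.
Track A: 4, 9, 13, 22, 35, 57 (Fibonacci-style (each term is the sum of the two before it)).
Track B: 10, -1, -12, -23, -34, -45 (linear: a_n = 21 − 11·n).
The 13th slot belongs to track A; its 7th term is 92.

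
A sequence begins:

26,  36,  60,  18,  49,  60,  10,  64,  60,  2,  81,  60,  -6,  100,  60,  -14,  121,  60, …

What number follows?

Split by position mod 3: positions 1, 4, 7, … form one track, and each other residue class forms its own.
Stream A: 26, 18, 10, 2, -6, -14 (linear: a_n = 34 − 8·n).
Stream B: 36, 49, 64, 81, 100, 121 (the squares 6², 7², 8², …).
Stream C: 60, 60, 60, 60, 60, 60 (always 60).
Position 19 falls in stream A as its term 7, giving -22.

-22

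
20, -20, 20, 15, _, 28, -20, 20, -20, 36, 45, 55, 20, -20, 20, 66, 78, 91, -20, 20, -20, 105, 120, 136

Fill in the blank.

21

Reading positions in blocks of 6 reveals the pattern AAABBB — 2 tracks woven together.
Stream A = 20, -20, 20, -20, 20, -20, 20, -20, 20, -20, 20, -20: oscillating between 20 and -20.
Stream B = 15, ?, 28, 36, 45, 55, 66, 78, 91, 105, 120, 136: triangular numbers starting at T_5.
Filling stream B at index 2 by its rule yields 21.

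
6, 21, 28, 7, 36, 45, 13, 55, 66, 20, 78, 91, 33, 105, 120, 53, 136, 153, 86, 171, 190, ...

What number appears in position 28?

364

The slot pattern repeats as ABB (period 3), so there are 2 interleaved tracks.
Subsequence A: 6, 7, 13, 20, 33, 53, 86. A Fibonacci-like recurrence a_n = a_{n-1} + a_{n-2}.
Subsequence B: 21, 28, 36, 45, 55, 66, 78, 91, 105, 120, 136, 153, 171, 190. Triangular numbers starting at T_6.
Position 28 falls in subsequence A as its term 10, giving 364.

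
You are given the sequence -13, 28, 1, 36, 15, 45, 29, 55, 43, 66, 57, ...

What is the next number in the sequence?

Split by position mod 2 into 2 tracks.
Track A: -13, 1, 15, 29, 43, 57 (linear: a_n = -27 + 14·n).
Track B: 28, 36, 45, 55, 66 (triangular numbers n(n+1)/2 for n = 7, 8, …).
Term 12 comes from track B (its 6th entry): 78.

78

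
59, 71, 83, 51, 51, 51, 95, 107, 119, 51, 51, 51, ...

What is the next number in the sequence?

131

Reading positions in blocks of 6 reveals the pattern AAABBB — 2 tracks woven together.
Subsequence A is 59, 71, 83, 95, 107, 119, which is linear: a_n = 47 + 12·n.
Subsequence B is 51, 51, 51, 51, 51, 51, which is the constant sequence 51.
Term 13 comes from subsequence A (its 7th entry): 131.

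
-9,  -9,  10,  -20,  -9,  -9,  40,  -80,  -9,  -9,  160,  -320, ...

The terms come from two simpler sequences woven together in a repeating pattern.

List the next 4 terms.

-9, -9, 640, -1280

The slot pattern repeats as AABB (period 4), so there are 2 interleaved tracks.
Track A is -9, -9, -9, -9, -9, -9, which is the constant sequence -9.
Track B is 10, -20, 40, -80, 160, -320, which is geometric, ×-2 each step.
Position 13 falls in track A as its term 7, giving -9.
Position 14 → track A, term 8 = -9.
Position 15 falls in track B as its term 7, giving 640.
Term 16 comes from track B (its 8th entry): -1280.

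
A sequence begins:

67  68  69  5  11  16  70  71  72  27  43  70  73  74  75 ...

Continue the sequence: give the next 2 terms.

Positions follow the repeating pattern AAABBB; grouping by letter gives 2 tracks.
Track A is 67, 68, 69, 70, 71, 72, 73, 74, 75, which is adding 1 each time.
Track B is 5, 11, 16, 27, 43, 70, which is each term equals the sum of the previous two.
Position 16 → track B, term 7 = 113.
Term 17 comes from track B (its 8th entry): 183.

113, 183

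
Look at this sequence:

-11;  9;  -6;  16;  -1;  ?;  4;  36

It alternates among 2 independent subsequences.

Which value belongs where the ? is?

Taking every 2nd term gives 2 separate tracks.
Stream A: -11, -6, -1, 4 (adding 5 each time).
Stream B: 9, 16, ?, 36 (consecutive squares n² from n = 3).
So the missing entry in stream B is 25.

25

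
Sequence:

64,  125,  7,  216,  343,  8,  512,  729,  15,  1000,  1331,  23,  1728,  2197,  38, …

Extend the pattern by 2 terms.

2744, 3375

The slot pattern repeats as AAB (period 3), so there are 2 interleaved tracks.
Track A: 64, 125, 216, 343, 512, 729, 1000, 1331, 1728, 2197. Perfect cubes starting at 4³.
Track B: 7, 8, 15, 23, 38. A Fibonacci-like recurrence a_n = a_{n-1} + a_{n-2}.
The 16th slot belongs to track A; its 11th term is 2744.
Term 17 comes from track A (its 12th entry): 3375.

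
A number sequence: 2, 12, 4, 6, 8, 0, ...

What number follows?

Split by position mod 2 into 2 tracks.
Track A: 2, 4, 8 (powers 2^1, 2^2, 2^3, …).
Track B: 12, 6, 0 (linear: a_n = 18 − 6·n).
Term 7 comes from track A (its 4th entry): 16.

16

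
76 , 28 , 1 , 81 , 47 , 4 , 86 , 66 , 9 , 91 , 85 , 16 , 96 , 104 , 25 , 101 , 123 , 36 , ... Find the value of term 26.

The terms cycle through 3 interleaved subsequences.
Stream A: 76, 81, 86, 91, 96, 101. Linear: a_n = 71 + 5·n.
Stream B: 28, 47, 66, 85, 104, 123. Linear: a_n = 9 + 19·n.
Stream C: 1, 4, 9, 16, 25, 36. Consecutive squares n² from n = 1.
Term 26 comes from stream B (its 9th entry): 180.

180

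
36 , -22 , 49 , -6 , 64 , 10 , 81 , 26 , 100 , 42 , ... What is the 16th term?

Odd-indexed and even-indexed terms follow separate rules.
Track A is 36, 49, 64, 81, 100, which is consecutive squares n² from n = 6.
Track B is -22, -6, 10, 26, 42, which is adding 16 each time.
The 16th slot belongs to track B; its 8th term is 90.

90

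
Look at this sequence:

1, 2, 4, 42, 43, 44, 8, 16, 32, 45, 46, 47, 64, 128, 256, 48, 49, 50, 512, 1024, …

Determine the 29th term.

The slot pattern repeats as AAABBB (period 6), so there are 2 interleaved tracks.
Track A: 1, 2, 4, 8, 16, 32, 64, 128, 256, 512, 1024 — powers 2^0, 2^1, 2^2, ….
Track B: 42, 43, 44, 45, 46, 47, 48, 49, 50 — arithmetic with common difference +1.
Position 29 falls in track B as its term 14, giving 55.

55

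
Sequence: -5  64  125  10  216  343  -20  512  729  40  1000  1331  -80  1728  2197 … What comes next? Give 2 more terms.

Reading positions in blocks of 3 reveals the pattern ABB — 2 tracks woven together.
Stream A is -5, 10, -20, 40, -80, which is multiplying by -2 each time.
Stream B is 64, 125, 216, 343, 512, 729, 1000, 1331, 1728, 2197, which is the cubes 4³, 5³, 6³, ….
Position 16 → stream A, term 6 = 160.
The 17th slot belongs to stream B; its 11th term is 2744.

160, 2744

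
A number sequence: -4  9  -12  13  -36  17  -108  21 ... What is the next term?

-324

Split by position mod 2 into 2 tracks.
Stream A = -4, -12, -36, -108: geometric with ratio 3.
Stream B = 9, 13, 17, 21: linear: a_n = 5 + 4·n.
Position 9 → stream A, term 5 = -324.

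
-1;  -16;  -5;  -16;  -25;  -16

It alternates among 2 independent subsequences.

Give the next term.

Split by position mod 2 into 2 tracks.
Subsequence A: -1, -5, -25 (geometric with ratio 5).
Subsequence B: -16, -16, -16 (the constant sequence -16).
The 7th slot belongs to subsequence A; its 4th term is -125.

-125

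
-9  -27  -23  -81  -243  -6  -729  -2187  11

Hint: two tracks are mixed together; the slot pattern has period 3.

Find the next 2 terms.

Positions follow the repeating pattern AAB; grouping by letter gives 2 tracks.
Stream A: -9, -27, -81, -243, -729, -2187 (multiplying by 3 each time).
Stream B: -23, -6, 11 (arithmetic, step +17).
Position 10 falls in stream A as its term 7, giving -6561.
Position 11 falls in stream A as its term 8, giving -19683.

-6561, -19683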